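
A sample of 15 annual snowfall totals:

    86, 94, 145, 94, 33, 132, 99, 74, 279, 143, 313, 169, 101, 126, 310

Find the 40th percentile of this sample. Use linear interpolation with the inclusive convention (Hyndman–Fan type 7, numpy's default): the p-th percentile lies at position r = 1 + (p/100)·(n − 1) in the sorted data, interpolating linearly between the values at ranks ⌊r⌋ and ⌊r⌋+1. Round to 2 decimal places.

Sorted: 33, 74, 86, 94, 94, 99, 101, 126, 132, 143, 145, 169, 279, 310, 313.
n = 15.
r = 1 + (40/100)·(15 − 1) = 1 + 5.6 = 6.6.
Rank 6 is 99 and rank 7 is 101.
Interpolate: 99 + 0.6·(101 − 99) = 99 + 0.6·2 = 100.2.

100.20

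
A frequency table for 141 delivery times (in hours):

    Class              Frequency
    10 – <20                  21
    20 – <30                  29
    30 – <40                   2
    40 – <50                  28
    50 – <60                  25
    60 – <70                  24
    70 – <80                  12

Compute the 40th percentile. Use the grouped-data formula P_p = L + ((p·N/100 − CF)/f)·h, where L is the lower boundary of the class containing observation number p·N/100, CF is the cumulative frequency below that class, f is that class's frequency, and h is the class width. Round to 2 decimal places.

N = 141; target position k = 40/100 · 141 = 56.4.
Cumulative frequencies: 21, 50, 52, 80, 105, 129, 141.
Observation 56.4 falls in the class 40 – <50.
L = 40, CF = 52, f = 28, h = 10.
P40 = 40 + ((56.4 − 52)/28)·10 = 40 + 1.57143 = 41.5714.

41.57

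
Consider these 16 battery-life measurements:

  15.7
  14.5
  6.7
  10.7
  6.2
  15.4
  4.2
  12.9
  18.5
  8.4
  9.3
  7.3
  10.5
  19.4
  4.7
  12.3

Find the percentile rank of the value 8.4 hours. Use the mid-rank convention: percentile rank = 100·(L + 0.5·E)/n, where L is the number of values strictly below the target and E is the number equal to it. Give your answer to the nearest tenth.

34.4

Sorted: 4.2, 4.7, 6.2, 6.7, 7.3, 8.4, 9.3, 10.5, 10.7, 12.3, 12.9, 14.5, 15.4, 15.7, 18.5, 19.4.
Count below 8.4: L = 5; count equal: E = 1; n = 16.
Percentile rank = 100·(5 + 0.5·1)/16 = 100·5.5/16 = 34.38.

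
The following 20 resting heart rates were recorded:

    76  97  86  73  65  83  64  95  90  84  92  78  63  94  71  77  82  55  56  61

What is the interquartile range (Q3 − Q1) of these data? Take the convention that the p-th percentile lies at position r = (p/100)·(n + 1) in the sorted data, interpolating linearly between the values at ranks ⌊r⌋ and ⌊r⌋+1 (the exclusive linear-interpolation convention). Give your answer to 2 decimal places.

24.75

Sorted: 55, 56, 61, 63, 64, 65, 71, 73, 76, 77, 78, 82, 83, 84, 86, 90, 92, 94, 95, 97.
n = 20.
P25: r = 5.25; ranks 5–6 are 64, 65; interpolating gives 64.25.
P75: r = 15.75; ranks 15–16 are 86, 90; interpolating gives 89.
Difference: 89 − 64.25 = 24.75.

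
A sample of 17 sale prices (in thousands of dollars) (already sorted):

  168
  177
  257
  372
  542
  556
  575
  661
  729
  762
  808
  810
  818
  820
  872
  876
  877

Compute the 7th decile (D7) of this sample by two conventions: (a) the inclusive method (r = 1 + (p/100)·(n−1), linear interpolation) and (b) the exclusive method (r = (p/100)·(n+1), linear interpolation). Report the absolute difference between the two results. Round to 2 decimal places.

n = 17.
(a) r = 12.2; between ranks 12 (810) and 13 (818): 811.6.
(b) r = 12.6; between ranks 12 (810) and 13 (818): 814.8.
|811.6 − 814.8| = 3.2.

3.20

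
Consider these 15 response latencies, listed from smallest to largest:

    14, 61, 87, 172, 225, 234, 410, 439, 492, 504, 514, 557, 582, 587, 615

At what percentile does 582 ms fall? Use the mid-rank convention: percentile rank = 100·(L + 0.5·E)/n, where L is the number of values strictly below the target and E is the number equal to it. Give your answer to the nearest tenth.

Count below 582: L = 12; count equal: E = 1; n = 15.
Percentile rank = 100·(12 + 0.5·1)/15 = 100·12.5/15 = 83.33.

83.3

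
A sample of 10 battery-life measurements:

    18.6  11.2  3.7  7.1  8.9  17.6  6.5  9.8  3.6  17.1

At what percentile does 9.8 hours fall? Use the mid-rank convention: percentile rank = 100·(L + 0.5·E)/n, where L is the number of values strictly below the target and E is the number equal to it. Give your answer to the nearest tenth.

Sorted: 3.6, 3.7, 6.5, 7.1, 8.9, 9.8, 11.2, 17.1, 17.6, 18.6.
Count below 9.8: L = 5; count equal: E = 1; n = 10.
Percentile rank = 100·(5 + 0.5·1)/10 = 100·5.5/10 = 55.

55.0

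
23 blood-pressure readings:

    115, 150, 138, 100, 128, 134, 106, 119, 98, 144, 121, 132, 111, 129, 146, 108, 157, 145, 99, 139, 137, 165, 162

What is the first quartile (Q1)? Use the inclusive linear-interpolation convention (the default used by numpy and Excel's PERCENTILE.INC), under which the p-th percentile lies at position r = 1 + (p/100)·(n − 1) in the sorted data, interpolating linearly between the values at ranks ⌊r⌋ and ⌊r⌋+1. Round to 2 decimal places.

Sorted: 98, 99, 100, 106, 108, 111, 115, 119, 121, 128, 129, 132, 134, 137, 138, 139, 144, 145, 146, 150, 157, 162, 165.
n = 23.
r = 1 + (25/100)·(23 − 1) = 1 + 5.5 = 6.5.
Rank 6 is 111 and rank 7 is 115.
Interpolate: 111 + 0.5·(115 − 111) = 111 + 0.5·4 = 113.

113.00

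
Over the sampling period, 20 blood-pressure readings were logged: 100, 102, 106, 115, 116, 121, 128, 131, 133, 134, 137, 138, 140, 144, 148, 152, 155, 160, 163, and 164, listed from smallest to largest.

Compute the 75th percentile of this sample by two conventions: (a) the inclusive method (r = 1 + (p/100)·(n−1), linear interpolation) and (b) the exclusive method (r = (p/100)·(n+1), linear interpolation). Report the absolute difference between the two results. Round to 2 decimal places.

n = 20.
(a) r = 15.25; between ranks 15 (148) and 16 (152): 149.
(b) r = 15.75; between ranks 15 (148) and 16 (152): 151.
|149 − 151| = 2.

2.00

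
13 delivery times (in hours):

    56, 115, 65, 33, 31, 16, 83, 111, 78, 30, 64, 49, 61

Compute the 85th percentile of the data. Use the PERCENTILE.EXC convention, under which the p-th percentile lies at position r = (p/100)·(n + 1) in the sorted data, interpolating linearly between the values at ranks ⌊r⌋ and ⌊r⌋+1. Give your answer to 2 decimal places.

Sorted: 16, 30, 31, 33, 49, 56, 61, 64, 65, 78, 83, 111, 115.
n = 13.
r = (85/100)·(13 + 1) = 11.9.
Rank 11 is 83 and rank 12 is 111.
Interpolate: 83 + 0.9·(111 − 83) = 83 + 0.9·28 = 108.2.

108.20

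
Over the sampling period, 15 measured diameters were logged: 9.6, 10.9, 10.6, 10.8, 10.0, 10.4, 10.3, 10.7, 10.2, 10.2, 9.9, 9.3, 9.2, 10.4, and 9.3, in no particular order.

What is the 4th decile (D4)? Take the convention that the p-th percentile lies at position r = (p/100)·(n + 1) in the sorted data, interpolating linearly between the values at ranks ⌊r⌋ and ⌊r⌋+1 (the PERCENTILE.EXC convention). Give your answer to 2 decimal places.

Sorted: 9.2, 9.3, 9.3, 9.6, 9.9, 10.0, 10.2, 10.2, 10.3, 10.4, 10.4, 10.6, 10.7, 10.8, 10.9.
n = 15.
r = (40/100)·(15 + 1) = 6.4.
Rank 6 is 10.0 and rank 7 is 10.2.
Interpolate: 10.0 + 0.4·(10.2 − 10.0) = 10.0 + 0.4·0.2 = 10.08.

10.08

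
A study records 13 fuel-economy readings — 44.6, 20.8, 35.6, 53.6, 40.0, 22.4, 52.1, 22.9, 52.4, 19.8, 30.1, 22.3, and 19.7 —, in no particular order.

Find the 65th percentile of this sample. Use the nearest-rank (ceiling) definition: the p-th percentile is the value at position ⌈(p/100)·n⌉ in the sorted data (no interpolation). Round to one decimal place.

40.0

Sorted: 19.7, 19.8, 20.8, 22.3, 22.4, 22.9, 30.1, 35.6, 40.0, 44.6, 52.1, 52.4, 53.6.
n = 13.
Position = ⌈65/100 · 13⌉ = ⌈8.45⌉ = 9.
The value at rank 9 is 40.0.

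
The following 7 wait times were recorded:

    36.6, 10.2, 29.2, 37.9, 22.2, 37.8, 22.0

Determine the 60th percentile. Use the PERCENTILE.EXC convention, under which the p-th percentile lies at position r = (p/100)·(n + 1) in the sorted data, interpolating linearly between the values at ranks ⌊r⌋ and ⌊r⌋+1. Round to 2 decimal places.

35.12

Sorted: 10.2, 22.0, 22.2, 29.2, 36.6, 37.8, 37.9.
n = 7.
r = (60/100)·(7 + 1) = 4.8.
Rank 4 is 29.2 and rank 5 is 36.6.
Interpolate: 29.2 + 0.8·(36.6 − 29.2) = 29.2 + 0.8·7.4 = 35.12.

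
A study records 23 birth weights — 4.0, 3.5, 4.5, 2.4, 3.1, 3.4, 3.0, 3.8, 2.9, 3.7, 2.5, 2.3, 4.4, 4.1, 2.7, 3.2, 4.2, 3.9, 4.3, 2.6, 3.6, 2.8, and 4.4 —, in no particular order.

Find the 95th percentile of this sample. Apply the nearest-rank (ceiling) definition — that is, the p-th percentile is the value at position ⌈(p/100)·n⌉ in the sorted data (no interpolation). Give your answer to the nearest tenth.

4.4

Sorted: 2.3, 2.4, 2.5, 2.6, 2.7, 2.8, 2.9, 3.0, 3.1, 3.2, 3.4, 3.5, 3.6, 3.7, 3.8, 3.9, 4.0, 4.1, 4.2, 4.3, 4.4, 4.4, 4.5.
n = 23.
Position = ⌈95/100 · 23⌉ = ⌈21.85⌉ = 22.
The value at rank 22 is 4.4.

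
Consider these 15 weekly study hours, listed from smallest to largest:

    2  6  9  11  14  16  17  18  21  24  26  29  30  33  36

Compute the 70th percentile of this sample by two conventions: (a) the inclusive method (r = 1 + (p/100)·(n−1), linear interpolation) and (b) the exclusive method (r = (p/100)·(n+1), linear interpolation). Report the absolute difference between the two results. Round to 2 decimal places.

n = 15.
(a) r = 10.8; between ranks 10 (24) and 11 (26): 25.6.
(b) r = 11.2; between ranks 11 (26) and 12 (29): 26.6.
|25.6 − 26.6| = 1.

1.00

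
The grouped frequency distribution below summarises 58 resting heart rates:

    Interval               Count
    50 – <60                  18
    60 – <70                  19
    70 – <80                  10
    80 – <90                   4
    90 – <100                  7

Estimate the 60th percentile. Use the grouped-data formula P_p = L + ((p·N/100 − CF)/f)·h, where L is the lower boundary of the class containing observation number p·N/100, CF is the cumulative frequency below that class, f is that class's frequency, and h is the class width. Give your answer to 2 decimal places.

68.84

N = 58; target position k = 60/100 · 58 = 34.8.
Cumulative frequencies: 18, 37, 47, 51, 58.
Observation 34.8 falls in the class 60 – <70.
L = 60, CF = 18, f = 19, h = 10.
P60 = 60 + ((34.8 − 18)/19)·10 = 60 + 8.84211 = 68.8421.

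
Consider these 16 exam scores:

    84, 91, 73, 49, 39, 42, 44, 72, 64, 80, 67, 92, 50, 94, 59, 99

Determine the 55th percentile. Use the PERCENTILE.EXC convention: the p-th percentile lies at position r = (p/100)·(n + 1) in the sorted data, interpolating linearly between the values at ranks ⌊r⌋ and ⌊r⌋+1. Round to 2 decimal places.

72.35

Sorted: 39, 42, 44, 49, 50, 59, 64, 67, 72, 73, 80, 84, 91, 92, 94, 99.
n = 16.
r = (55/100)·(16 + 1) = 9.35.
Rank 9 is 72 and rank 10 is 73.
Interpolate: 72 + 0.35·(73 − 72) = 72 + 0.35·1 = 72.35.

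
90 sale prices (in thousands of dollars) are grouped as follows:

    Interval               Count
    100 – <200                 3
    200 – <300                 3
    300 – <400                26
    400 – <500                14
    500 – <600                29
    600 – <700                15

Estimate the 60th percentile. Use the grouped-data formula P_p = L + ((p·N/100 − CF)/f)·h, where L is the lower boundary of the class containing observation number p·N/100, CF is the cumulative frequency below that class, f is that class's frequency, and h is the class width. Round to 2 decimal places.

527.59

N = 90; target position k = 60/100 · 90 = 54.
Cumulative frequencies: 3, 6, 32, 46, 75, 90.
Observation 54 falls in the class 500 – <600.
L = 500, CF = 46, f = 29, h = 100.
P60 = 500 + ((54 − 46)/29)·100 = 500 + 27.5862 = 527.586.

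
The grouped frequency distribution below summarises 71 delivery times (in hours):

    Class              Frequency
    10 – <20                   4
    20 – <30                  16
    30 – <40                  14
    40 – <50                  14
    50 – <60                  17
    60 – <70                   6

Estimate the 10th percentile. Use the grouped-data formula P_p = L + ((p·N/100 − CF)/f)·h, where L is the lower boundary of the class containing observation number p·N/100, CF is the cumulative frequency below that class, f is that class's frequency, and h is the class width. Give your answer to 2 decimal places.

21.94

N = 71; target position k = 10/100 · 71 = 7.1.
Cumulative frequencies: 4, 20, 34, 48, 65, 71.
Observation 7.1 falls in the class 20 – <30.
L = 20, CF = 4, f = 16, h = 10.
P10 = 20 + ((7.1 − 4)/16)·10 = 20 + 1.9375 = 21.9375.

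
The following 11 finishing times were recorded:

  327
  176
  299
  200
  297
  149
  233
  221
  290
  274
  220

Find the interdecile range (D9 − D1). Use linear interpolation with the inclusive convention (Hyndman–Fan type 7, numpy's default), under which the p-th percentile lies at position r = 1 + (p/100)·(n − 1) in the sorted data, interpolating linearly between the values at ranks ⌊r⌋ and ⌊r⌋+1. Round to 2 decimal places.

Sorted: 149, 176, 200, 220, 221, 233, 274, 290, 297, 299, 327.
n = 11.
P10: r = 2 (integer) → 176.
P90: r = 10 (integer) → 299.
Difference: 299 − 176 = 123.

123.00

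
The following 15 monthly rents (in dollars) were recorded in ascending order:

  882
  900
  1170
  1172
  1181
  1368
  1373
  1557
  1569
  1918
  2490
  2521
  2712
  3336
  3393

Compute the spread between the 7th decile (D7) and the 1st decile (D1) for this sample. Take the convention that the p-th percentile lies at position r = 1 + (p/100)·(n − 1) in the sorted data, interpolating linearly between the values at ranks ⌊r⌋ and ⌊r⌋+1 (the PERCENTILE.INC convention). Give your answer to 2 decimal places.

n = 15.
P10: r = 2.4; ranks 2–3 are 900, 1170; interpolating gives 1008.
P70: r = 10.8; ranks 10–11 are 1918, 2490; interpolating gives 2375.6.
Difference: 2375.6 − 1008 = 1367.6.

1367.60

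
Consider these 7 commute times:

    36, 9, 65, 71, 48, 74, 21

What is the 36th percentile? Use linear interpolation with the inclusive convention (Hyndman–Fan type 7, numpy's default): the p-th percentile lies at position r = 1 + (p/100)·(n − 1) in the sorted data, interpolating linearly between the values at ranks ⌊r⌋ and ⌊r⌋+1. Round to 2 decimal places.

Sorted: 9, 21, 36, 48, 65, 71, 74.
n = 7.
r = 1 + (36/100)·(7 − 1) = 1 + 2.16 = 3.16.
Rank 3 is 36 and rank 4 is 48.
Interpolate: 36 + 0.16·(48 − 36) = 36 + 0.16·12 = 37.92.

37.92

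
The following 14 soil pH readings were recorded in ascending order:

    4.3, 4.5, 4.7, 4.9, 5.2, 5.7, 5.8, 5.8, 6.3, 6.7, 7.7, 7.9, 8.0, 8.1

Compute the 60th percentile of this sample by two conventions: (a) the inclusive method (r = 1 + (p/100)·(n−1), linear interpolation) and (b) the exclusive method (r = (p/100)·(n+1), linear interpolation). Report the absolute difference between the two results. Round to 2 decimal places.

0.10

n = 14.
(a) r = 8.8; between ranks 8 (5.8) and 9 (6.3): 6.2.
(b) r = 9 → value at rank 9 = 6.3.
|6.2 − 6.3| = 0.1.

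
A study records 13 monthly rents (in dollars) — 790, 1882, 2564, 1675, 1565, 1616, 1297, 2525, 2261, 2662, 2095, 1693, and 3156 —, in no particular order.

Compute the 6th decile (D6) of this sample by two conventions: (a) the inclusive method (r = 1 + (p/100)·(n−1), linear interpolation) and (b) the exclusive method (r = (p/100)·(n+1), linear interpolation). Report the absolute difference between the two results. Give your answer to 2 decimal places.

33.20

Sorted: 790, 1297, 1565, 1616, 1675, 1693, 1882, 2095, 2261, 2525, 2564, 2662, 3156.
n = 13.
(a) r = 8.2; between ranks 8 (2095) and 9 (2261): 2128.2.
(b) r = 8.4; between ranks 8 (2095) and 9 (2261): 2161.4.
|2128.2 − 2161.4| = 33.2.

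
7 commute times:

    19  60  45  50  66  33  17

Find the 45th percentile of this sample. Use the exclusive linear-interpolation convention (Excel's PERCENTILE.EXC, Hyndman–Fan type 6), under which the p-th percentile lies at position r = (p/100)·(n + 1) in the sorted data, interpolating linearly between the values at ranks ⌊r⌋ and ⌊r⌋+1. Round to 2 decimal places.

Sorted: 17, 19, 33, 45, 50, 60, 66.
n = 7.
r = (45/100)·(7 + 1) = 3.6.
Rank 3 is 33 and rank 4 is 45.
Interpolate: 33 + 0.6·(45 − 33) = 33 + 0.6·12 = 40.2.

40.20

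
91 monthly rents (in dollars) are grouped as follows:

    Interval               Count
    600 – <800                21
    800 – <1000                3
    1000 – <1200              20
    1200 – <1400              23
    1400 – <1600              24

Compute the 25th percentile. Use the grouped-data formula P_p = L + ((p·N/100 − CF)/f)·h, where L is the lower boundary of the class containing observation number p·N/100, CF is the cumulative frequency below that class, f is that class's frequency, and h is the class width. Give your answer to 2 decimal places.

916.67

N = 91; target position k = 25/100 · 91 = 22.75.
Cumulative frequencies: 21, 24, 44, 67, 91.
Observation 22.75 falls in the class 800 – <1000.
L = 800, CF = 21, f = 3, h = 200.
P25 = 800 + ((22.75 − 21)/3)·200 = 800 + 116.667 = 916.667.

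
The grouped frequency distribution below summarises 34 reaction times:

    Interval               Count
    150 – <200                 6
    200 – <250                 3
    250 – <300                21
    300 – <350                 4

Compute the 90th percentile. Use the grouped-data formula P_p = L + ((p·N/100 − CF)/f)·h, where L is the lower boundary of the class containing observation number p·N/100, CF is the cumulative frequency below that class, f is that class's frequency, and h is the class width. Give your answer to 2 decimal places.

307.50

N = 34; target position k = 90/100 · 34 = 30.6.
Cumulative frequencies: 6, 9, 30, 34.
Observation 30.6 falls in the class 300 – <350.
L = 300, CF = 30, f = 4, h = 50.
P90 = 300 + ((30.6 − 30)/4)·50 = 300 + 7.5 = 307.5.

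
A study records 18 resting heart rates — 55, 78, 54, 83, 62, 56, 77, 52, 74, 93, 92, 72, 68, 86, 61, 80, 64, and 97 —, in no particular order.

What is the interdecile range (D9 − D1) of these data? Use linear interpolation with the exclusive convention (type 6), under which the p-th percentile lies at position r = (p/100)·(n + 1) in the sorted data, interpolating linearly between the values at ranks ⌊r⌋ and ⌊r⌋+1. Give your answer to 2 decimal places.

Sorted: 52, 54, 55, 56, 61, 62, 64, 68, 72, 74, 77, 78, 80, 83, 86, 92, 93, 97.
n = 18.
P10: r = 1.9; ranks 1–2 are 52, 54; interpolating gives 53.8.
P90: r = 17.1; ranks 17–18 are 93, 97; interpolating gives 93.4.
Difference: 93.4 − 53.8 = 39.6.

39.60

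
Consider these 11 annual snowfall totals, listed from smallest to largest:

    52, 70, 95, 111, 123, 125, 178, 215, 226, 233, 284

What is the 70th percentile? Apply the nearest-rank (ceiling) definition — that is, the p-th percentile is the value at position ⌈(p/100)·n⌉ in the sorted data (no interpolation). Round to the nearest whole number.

215

n = 11.
Position = ⌈70/100 · 11⌉ = ⌈7.7⌉ = 8.
The value at rank 8 is 215.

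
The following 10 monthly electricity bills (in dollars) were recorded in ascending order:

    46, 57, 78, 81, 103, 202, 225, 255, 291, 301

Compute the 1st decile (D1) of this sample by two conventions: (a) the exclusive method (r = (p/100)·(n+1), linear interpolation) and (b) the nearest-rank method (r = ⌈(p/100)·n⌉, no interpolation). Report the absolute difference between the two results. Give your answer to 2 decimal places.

1.10

n = 10.
(a) r = 1.1; between ranks 1 (46) and 2 (57): 47.1.
(b) the nearest-rank method: rank 1 → 46.
|47.1 − 46| = 1.1.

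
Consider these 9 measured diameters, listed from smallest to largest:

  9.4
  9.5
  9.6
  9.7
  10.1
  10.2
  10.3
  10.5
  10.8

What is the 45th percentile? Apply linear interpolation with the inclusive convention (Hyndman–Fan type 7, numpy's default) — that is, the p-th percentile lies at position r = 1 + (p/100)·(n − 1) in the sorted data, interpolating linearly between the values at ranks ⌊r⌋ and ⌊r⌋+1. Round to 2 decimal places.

n = 9.
r = 1 + (45/100)·(9 − 1) = 1 + 3.6 = 4.6.
Rank 4 is 9.7 and rank 5 is 10.1.
Interpolate: 9.7 + 0.6·(10.1 − 9.7) = 9.7 + 0.6·0.4 = 9.94.

9.94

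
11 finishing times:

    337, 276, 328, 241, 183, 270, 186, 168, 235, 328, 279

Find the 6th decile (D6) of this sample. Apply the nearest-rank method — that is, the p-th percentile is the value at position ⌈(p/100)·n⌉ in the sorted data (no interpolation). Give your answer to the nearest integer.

276

Sorted: 168, 183, 186, 235, 241, 270, 276, 279, 328, 328, 337.
n = 11.
Position = ⌈60/100 · 11⌉ = ⌈6.6⌉ = 7.
The value at rank 7 is 276.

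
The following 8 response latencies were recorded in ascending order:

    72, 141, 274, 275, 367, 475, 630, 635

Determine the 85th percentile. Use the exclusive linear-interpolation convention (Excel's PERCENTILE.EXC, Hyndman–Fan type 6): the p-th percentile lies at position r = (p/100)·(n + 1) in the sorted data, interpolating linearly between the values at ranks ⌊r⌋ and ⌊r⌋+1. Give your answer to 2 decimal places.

n = 8.
r = (85/100)·(8 + 1) = 7.65.
Rank 7 is 630 and rank 8 is 635.
Interpolate: 630 + 0.65·(635 − 630) = 630 + 0.65·5 = 633.25.

633.25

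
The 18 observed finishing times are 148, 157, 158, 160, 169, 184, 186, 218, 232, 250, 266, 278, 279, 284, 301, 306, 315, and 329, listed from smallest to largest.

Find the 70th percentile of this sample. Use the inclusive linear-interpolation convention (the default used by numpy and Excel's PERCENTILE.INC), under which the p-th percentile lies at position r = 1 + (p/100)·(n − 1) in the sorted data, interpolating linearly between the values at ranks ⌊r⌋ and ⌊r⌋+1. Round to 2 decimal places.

278.90

n = 18.
r = 1 + (70/100)·(18 − 1) = 1 + 11.9 = 12.9.
Rank 12 is 278 and rank 13 is 279.
Interpolate: 278 + 0.9·(279 − 278) = 278 + 0.9·1 = 278.9.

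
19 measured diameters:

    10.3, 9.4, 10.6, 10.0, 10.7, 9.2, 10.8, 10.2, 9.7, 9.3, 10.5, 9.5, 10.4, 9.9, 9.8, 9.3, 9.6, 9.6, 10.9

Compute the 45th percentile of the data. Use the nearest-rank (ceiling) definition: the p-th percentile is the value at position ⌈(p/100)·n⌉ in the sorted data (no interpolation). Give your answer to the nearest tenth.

Sorted: 9.2, 9.3, 9.3, 9.4, 9.5, 9.6, 9.6, 9.7, 9.8, 9.9, 10.0, 10.2, 10.3, 10.4, 10.5, 10.6, 10.7, 10.8, 10.9.
n = 19.
Position = ⌈45/100 · 19⌉ = ⌈8.55⌉ = 9.
The value at rank 9 is 9.8.

9.8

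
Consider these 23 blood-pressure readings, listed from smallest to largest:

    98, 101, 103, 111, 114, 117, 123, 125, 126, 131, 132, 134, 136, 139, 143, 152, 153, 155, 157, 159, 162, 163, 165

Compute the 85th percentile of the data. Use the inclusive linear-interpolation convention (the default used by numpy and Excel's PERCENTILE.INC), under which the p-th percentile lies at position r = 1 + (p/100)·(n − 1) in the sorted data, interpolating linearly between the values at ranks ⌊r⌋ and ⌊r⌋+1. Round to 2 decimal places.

n = 23.
r = 1 + (85/100)·(23 − 1) = 1 + 18.7 = 19.7.
Rank 19 is 157 and rank 20 is 159.
Interpolate: 157 + 0.7·(159 − 157) = 157 + 0.7·2 = 158.4.

158.40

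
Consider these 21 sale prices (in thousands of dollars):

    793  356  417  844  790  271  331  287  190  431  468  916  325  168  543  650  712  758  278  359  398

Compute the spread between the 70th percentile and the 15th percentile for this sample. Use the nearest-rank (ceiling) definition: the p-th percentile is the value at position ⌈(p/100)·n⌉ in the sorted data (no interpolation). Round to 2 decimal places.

Sorted: 168, 190, 271, 278, 287, 325, 331, 356, 359, 398, 417, 431, 468, 543, 650, 712, 758, 790, 793, 844, 916.
n = 21.
P15: rank ⌈15/100·21⌉ = 4 → 278.
P70: rank ⌈70/100·21⌉ = 15 → 650.
Difference: 650 − 278 = 372.

372.00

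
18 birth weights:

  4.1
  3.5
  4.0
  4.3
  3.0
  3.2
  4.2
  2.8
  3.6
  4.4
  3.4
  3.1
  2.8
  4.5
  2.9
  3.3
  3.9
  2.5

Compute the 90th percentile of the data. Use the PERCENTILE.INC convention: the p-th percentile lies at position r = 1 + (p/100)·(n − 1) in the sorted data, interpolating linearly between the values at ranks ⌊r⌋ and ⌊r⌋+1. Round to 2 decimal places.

Sorted: 2.5, 2.8, 2.8, 2.9, 3.0, 3.1, 3.2, 3.3, 3.4, 3.5, 3.6, 3.9, 4.0, 4.1, 4.2, 4.3, 4.4, 4.5.
n = 18.
r = 1 + (90/100)·(18 − 1) = 1 + 15.3 = 16.3.
Rank 16 is 4.3 and rank 17 is 4.4.
Interpolate: 4.3 + 0.3·(4.4 − 4.3) = 4.3 + 0.3·0.1 = 4.33.

4.33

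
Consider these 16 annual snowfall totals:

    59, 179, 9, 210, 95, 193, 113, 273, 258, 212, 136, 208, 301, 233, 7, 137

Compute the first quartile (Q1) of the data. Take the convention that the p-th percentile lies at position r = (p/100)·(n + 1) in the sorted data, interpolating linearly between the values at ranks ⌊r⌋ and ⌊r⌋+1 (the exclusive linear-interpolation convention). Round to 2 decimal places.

99.50

Sorted: 7, 9, 59, 95, 113, 136, 137, 179, 193, 208, 210, 212, 233, 258, 273, 301.
n = 16.
r = (25/100)·(16 + 1) = 4.25.
Rank 4 is 95 and rank 5 is 113.
Interpolate: 95 + 0.25·(113 − 95) = 95 + 0.25·18 = 99.5.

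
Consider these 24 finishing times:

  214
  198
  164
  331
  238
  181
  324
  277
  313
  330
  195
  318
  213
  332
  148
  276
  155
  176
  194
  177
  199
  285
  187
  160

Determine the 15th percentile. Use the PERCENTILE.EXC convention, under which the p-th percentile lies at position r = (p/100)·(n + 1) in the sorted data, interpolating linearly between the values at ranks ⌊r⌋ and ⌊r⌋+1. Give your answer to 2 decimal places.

Sorted: 148, 155, 160, 164, 176, 177, 181, 187, 194, 195, 198, 199, 213, 214, 238, 276, 277, 285, 313, 318, 324, 330, 331, 332.
n = 24.
r = (15/100)·(24 + 1) = 3.75.
Rank 3 is 160 and rank 4 is 164.
Interpolate: 160 + 0.75·(164 − 160) = 160 + 0.75·4 = 163.

163.00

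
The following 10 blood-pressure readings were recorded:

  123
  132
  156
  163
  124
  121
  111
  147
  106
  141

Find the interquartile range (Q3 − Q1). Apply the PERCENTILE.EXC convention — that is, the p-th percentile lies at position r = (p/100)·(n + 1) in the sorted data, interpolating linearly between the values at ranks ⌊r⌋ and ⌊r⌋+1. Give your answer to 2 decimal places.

Sorted: 106, 111, 121, 123, 124, 132, 141, 147, 156, 163.
n = 10.
P25: r = 2.75; ranks 2–3 are 111, 121; interpolating gives 118.5.
P75: r = 8.25; ranks 8–9 are 147, 156; interpolating gives 149.25.
Difference: 149.25 − 118.5 = 30.75.

30.75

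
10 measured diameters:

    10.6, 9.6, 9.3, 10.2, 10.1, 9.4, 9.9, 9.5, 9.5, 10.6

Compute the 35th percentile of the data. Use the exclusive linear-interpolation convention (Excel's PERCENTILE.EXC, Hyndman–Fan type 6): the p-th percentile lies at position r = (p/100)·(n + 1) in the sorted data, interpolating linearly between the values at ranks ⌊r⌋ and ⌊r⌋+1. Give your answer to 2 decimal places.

Sorted: 9.3, 9.4, 9.5, 9.5, 9.6, 9.9, 10.1, 10.2, 10.6, 10.6.
n = 10.
r = (35/100)·(10 + 1) = 3.85.
Rank 3 is 9.5 and rank 4 is 9.5.
Interpolate: 9.5 + 0.85·(9.5 − 9.5) = 9.5 + 0.85·0 = 9.5.

9.50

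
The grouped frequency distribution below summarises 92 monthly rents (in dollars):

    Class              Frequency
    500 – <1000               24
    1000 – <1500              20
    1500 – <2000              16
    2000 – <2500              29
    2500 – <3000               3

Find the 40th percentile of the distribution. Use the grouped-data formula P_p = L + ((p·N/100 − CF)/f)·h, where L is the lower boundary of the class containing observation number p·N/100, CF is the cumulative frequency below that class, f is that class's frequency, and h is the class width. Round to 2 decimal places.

N = 92; target position k = 40/100 · 92 = 36.8.
Cumulative frequencies: 24, 44, 60, 89, 92.
Observation 36.8 falls in the class 1000 – <1500.
L = 1000, CF = 24, f = 20, h = 500.
P40 = 1000 + ((36.8 − 24)/20)·500 = 1000 + 320 = 1320.

1320.00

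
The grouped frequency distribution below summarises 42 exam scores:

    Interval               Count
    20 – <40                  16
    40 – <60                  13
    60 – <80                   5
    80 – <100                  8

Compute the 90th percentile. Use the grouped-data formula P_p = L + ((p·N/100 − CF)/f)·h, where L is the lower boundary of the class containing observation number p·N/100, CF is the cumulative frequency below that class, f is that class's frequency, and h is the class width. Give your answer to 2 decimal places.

N = 42; target position k = 90/100 · 42 = 37.8.
Cumulative frequencies: 16, 29, 34, 42.
Observation 37.8 falls in the class 80 – <100.
L = 80, CF = 34, f = 8, h = 20.
P90 = 80 + ((37.8 − 34)/8)·20 = 80 + 9.5 = 89.5.

89.50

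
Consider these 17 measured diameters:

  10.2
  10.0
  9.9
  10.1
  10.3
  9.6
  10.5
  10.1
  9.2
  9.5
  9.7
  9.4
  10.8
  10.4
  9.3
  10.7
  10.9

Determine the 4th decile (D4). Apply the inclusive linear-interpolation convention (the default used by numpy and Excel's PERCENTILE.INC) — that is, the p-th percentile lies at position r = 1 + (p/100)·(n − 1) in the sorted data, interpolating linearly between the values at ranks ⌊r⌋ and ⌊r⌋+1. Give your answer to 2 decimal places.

Sorted: 9.2, 9.3, 9.4, 9.5, 9.6, 9.7, 9.9, 10.0, 10.1, 10.1, 10.2, 10.3, 10.4, 10.5, 10.7, 10.8, 10.9.
n = 17.
r = 1 + (40/100)·(17 − 1) = 1 + 6.4 = 7.4.
Rank 7 is 9.9 and rank 8 is 10.0.
Interpolate: 9.9 + 0.4·(10.0 − 9.9) = 9.9 + 0.4·0.1 = 9.94.

9.94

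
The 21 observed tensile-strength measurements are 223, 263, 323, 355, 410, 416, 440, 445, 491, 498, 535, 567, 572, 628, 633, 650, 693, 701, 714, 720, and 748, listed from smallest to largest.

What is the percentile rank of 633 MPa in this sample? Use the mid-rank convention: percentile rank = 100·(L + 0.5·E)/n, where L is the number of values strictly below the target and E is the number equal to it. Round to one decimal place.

Count below 633: L = 14; count equal: E = 1; n = 21.
Percentile rank = 100·(14 + 0.5·1)/21 = 100·14.5/21 = 69.05.

69.0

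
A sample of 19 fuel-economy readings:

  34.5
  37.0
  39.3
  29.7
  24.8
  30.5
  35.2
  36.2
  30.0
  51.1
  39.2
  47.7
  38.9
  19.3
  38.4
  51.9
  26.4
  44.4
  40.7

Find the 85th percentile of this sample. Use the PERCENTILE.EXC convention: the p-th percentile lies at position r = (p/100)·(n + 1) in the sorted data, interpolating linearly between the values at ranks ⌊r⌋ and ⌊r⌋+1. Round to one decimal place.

47.7

Sorted: 19.3, 24.8, 26.4, 29.7, 30.0, 30.5, 34.5, 35.2, 36.2, 37.0, 38.4, 38.9, 39.2, 39.3, 40.7, 44.4, 47.7, 51.1, 51.9.
n = 19.
r = (85/100)·(19 + 1) = 17.
r is an integer, so P85 is the value at rank 17: 47.7.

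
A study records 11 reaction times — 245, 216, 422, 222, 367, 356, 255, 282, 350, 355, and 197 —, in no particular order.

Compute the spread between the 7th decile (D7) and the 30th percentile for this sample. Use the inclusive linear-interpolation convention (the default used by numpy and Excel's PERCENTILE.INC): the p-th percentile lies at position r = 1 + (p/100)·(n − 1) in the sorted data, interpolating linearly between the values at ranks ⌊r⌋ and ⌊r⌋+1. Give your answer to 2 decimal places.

Sorted: 197, 216, 222, 245, 255, 282, 350, 355, 356, 367, 422.
n = 11.
P30: r = 4 (integer) → 245.
P70: r = 8 (integer) → 355.
Difference: 355 − 245 = 110.

110.00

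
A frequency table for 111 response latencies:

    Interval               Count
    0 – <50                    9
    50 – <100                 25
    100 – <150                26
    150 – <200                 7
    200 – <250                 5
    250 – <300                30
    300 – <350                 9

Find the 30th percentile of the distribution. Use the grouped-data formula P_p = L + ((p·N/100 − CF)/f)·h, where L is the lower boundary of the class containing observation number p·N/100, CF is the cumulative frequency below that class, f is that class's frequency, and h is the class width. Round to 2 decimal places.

N = 111; target position k = 30/100 · 111 = 33.3.
Cumulative frequencies: 9, 34, 60, 67, 72, 102, 111.
Observation 33.3 falls in the class 50 – <100.
L = 50, CF = 9, f = 25, h = 50.
P30 = 50 + ((33.3 − 9)/25)·50 = 50 + 48.6 = 98.6.

98.60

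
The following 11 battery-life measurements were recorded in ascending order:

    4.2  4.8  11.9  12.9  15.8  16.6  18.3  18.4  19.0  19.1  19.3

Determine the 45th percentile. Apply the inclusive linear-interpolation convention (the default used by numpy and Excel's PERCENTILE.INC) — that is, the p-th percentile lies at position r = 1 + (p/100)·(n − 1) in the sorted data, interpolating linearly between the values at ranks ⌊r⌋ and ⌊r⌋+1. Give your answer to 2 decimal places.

n = 11.
r = 1 + (45/100)·(11 − 1) = 1 + 4.5 = 5.5.
Rank 5 is 15.8 and rank 6 is 16.6.
Interpolate: 15.8 + 0.5·(16.6 − 15.8) = 15.8 + 0.5·0.8 = 16.2.

16.20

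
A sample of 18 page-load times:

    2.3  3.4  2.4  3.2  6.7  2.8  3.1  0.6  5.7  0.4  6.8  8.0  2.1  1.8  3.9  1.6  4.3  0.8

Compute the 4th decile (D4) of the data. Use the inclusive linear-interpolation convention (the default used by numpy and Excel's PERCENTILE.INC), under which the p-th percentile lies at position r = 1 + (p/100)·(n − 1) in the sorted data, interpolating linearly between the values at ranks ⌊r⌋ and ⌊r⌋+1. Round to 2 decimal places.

2.38

Sorted: 0.4, 0.6, 0.8, 1.6, 1.8, 2.1, 2.3, 2.4, 2.8, 3.1, 3.2, 3.4, 3.9, 4.3, 5.7, 6.7, 6.8, 8.0.
n = 18.
r = 1 + (40/100)·(18 − 1) = 1 + 6.8 = 7.8.
Rank 7 is 2.3 and rank 8 is 2.4.
Interpolate: 2.3 + 0.8·(2.4 − 2.3) = 2.3 + 0.8·0.1 = 2.38.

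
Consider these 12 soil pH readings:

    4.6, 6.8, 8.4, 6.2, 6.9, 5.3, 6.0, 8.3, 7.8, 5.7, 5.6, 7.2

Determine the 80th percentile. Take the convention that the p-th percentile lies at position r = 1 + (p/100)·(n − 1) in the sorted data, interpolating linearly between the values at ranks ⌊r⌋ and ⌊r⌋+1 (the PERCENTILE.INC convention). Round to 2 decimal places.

7.68

Sorted: 4.6, 5.3, 5.6, 5.7, 6.0, 6.2, 6.8, 6.9, 7.2, 7.8, 8.3, 8.4.
n = 12.
r = 1 + (80/100)·(12 − 1) = 1 + 8.8 = 9.8.
Rank 9 is 7.2 and rank 10 is 7.8.
Interpolate: 7.2 + 0.8·(7.8 − 7.2) = 7.2 + 0.8·0.6 = 7.68.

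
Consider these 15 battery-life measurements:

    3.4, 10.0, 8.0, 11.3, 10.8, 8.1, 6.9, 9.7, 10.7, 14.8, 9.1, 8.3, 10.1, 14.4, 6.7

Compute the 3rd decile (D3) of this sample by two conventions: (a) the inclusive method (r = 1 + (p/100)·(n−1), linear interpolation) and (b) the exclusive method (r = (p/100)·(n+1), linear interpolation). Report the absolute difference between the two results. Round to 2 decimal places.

0.06

Sorted: 3.4, 6.7, 6.9, 8.0, 8.1, 8.3, 9.1, 9.7, 10.0, 10.1, 10.7, 10.8, 11.3, 14.4, 14.8.
n = 15.
(a) r = 5.2; between ranks 5 (8.1) and 6 (8.3): 8.14.
(b) r = 4.8; between ranks 4 (8.0) and 5 (8.1): 8.08.
|8.14 − 8.08| = 0.06.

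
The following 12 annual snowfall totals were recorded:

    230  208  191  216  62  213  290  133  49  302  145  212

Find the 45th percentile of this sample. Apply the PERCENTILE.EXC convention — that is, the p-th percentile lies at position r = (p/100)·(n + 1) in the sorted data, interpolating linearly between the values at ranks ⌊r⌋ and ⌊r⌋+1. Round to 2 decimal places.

205.45

Sorted: 49, 62, 133, 145, 191, 208, 212, 213, 216, 230, 290, 302.
n = 12.
r = (45/100)·(12 + 1) = 5.85.
Rank 5 is 191 and rank 6 is 208.
Interpolate: 191 + 0.85·(208 − 191) = 191 + 0.85·17 = 205.45.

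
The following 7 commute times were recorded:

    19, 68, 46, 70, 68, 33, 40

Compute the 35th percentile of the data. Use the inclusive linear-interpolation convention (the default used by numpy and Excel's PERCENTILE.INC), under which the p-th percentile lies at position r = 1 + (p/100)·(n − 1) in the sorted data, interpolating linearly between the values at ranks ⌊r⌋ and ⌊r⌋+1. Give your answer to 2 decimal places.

40.60

Sorted: 19, 33, 40, 46, 68, 68, 70.
n = 7.
r = 1 + (35/100)·(7 − 1) = 1 + 2.1 = 3.1.
Rank 3 is 40 and rank 4 is 46.
Interpolate: 40 + 0.1·(46 − 40) = 40 + 0.1·6 = 40.6.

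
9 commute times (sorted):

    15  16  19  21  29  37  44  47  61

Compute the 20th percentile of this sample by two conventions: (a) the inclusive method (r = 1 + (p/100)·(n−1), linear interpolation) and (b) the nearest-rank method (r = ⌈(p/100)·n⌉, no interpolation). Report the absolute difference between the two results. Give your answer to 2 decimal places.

n = 9.
(a) r = 2.6; between ranks 2 (16) and 3 (19): 17.8.
(b) the nearest-rank method: rank 2 → 16.
|17.8 − 16| = 1.8.

1.80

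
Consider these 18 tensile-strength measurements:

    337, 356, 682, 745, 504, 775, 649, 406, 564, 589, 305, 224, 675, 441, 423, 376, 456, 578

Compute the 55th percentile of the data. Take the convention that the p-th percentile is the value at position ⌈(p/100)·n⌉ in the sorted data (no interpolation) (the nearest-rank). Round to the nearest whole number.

504

Sorted: 224, 305, 337, 356, 376, 406, 423, 441, 456, 504, 564, 578, 589, 649, 675, 682, 745, 775.
n = 18.
Position = ⌈55/100 · 18⌉ = ⌈9.9⌉ = 10.
The value at rank 10 is 504.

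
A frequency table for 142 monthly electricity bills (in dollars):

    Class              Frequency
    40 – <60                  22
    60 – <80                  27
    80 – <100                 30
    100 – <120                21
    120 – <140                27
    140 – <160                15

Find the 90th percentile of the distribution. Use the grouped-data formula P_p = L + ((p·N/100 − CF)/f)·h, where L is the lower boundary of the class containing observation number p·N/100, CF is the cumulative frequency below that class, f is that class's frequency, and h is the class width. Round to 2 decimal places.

N = 142; target position k = 90/100 · 142 = 127.8.
Cumulative frequencies: 22, 49, 79, 100, 127, 142.
Observation 127.8 falls in the class 140 – <160.
L = 140, CF = 127, f = 15, h = 20.
P90 = 140 + ((127.8 − 127)/15)·20 = 140 + 1.06667 = 141.067.

141.07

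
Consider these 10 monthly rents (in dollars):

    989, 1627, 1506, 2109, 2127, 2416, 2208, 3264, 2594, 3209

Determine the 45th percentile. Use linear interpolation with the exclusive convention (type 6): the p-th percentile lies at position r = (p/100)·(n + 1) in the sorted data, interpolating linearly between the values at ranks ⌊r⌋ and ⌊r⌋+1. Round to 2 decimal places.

2126.10

Sorted: 989, 1506, 1627, 2109, 2127, 2208, 2416, 2594, 3209, 3264.
n = 10.
r = (45/100)·(10 + 1) = 4.95.
Rank 4 is 2109 and rank 5 is 2127.
Interpolate: 2109 + 0.95·(2127 − 2109) = 2109 + 0.95·18 = 2126.1.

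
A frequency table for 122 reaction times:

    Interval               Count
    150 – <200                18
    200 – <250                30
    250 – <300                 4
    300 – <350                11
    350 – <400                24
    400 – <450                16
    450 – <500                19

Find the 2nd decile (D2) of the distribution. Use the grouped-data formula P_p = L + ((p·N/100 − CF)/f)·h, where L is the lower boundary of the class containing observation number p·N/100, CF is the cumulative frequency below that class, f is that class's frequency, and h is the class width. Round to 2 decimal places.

210.67

N = 122; target position k = 20/100 · 122 = 24.4.
Cumulative frequencies: 18, 48, 52, 63, 87, 103, 122.
Observation 24.4 falls in the class 200 – <250.
L = 200, CF = 18, f = 30, h = 50.
P20 = 200 + ((24.4 − 18)/30)·50 = 200 + 10.6667 = 210.667.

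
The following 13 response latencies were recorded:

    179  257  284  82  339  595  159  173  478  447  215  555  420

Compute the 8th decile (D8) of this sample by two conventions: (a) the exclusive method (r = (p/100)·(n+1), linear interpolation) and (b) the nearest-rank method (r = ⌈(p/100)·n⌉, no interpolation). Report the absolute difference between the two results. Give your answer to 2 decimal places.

15.40

Sorted: 82, 159, 173, 179, 215, 257, 284, 339, 420, 447, 478, 555, 595.
n = 13.
(a) r = 11.2; between ranks 11 (478) and 12 (555): 493.4.
(b) the nearest-rank method: rank 11 → 478.
|493.4 − 478| = 15.4.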